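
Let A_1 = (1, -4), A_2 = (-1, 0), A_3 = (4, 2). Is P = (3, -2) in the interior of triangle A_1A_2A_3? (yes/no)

Barycentric coordinates of P: (3/4, -1/4, 1/2).
The three coordinates are positive, negative, positive; a point is interior exactly when all three are positive.

no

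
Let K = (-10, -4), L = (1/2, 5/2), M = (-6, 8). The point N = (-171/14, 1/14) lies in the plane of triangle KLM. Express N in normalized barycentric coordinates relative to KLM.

(6/7, -3/7, 4/7)

Signed area of the reference triangle: [KLM] = ½·((-10)·(5/2−8) + (1/2)·(8−(-4)) + (-6)·(-4−(5/2))) = ½·(55 + 6 + 39) = 50.
[NLM] = ½·((-171/14)·(5/2−8) + (1/2)·(8−(1/14)) + (-6)·(1/14−(5/2))) = ½·(1881/28 + 111/28 + 102/7) = 300/7, so the K-coordinate is (300/7)/50 = 6/7.
[KNM] = ½·((-10)·(1/14−8) + (-171/14)·(8−(-4)) + (-6)·(-4−(1/14))) = ½·(555/7 − 1026/7 + 171/7) = -150/7, so the L-coordinate is -3/7.
[KLN] = ½·((-10)·(5/2−(1/14)) + (1/2)·(1/14−(-4)) + (-171/14)·(-4−(5/2))) = ½·(-170/7 + 57/28 + 2223/28) = 200/7, so the M-coordinate is 4/7.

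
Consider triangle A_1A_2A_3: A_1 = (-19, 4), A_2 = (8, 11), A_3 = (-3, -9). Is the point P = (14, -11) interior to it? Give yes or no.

Barycentric coordinates of P: (-362/463, 189/463, 636/463).
The three coordinates are negative, positive, positive; a point is interior exactly when all three are positive.

no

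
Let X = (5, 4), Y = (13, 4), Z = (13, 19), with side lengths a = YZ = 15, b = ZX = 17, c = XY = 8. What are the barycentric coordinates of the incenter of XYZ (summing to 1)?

(3/8, 17/40, 1/5)

The incenter has barycentric coordinates proportional to the opposite side lengths: (15 : 17 : 8).
Normalizing by 15+17+8 = 40 gives (3/8, 17/40, 1/5).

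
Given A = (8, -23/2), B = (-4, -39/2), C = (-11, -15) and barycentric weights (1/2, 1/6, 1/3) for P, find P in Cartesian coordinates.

P = (1/2)·A + (1/6)·B + (1/3)·C.
x-coordinate: (1/2)·8 + (1/6)·(-4) + (1/3)·(-11) = -1/3.
y-coordinate: (1/2)·(-23/2) + (1/6)·(-39/2) + (1/3)·(-15) = -14.

(-1/3, -14)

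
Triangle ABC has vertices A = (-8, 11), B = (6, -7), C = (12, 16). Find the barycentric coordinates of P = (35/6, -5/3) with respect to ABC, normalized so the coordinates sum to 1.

Signed area of the reference triangle: [ABC] = ½·((-8)·(-7−16) + 6·(16−11) + 12·(11−(-7))) = ½·(184 + 30 + 216) = 215.
[PBC] = ½·((35/6)·(-7−16) + 6·(16−(-5/3)) + 12·(-5/3−(-7))) = ½·(-805/6 + 106 + 64) = 215/12, so the A-coordinate is (215/12)/215 = 1/12.
[APC] = ½·((-8)·(-5/3−16) + (35/6)·(16−11) + 12·(11−(-5/3))) = ½·(424/3 + 175/6 + 152) = 645/4, so the B-coordinate is 3/4.
[ABP] = ½·((-8)·(-7−(-5/3)) + 6·(-5/3−11) + (35/6)·(11−(-7))) = ½·(128/3 − 76 + 105) = 215/6, so the C-coordinate is 1/6.
Check: 1/12 + 3/4 + 1/6 = 1.

(1/12, 3/4, 1/6)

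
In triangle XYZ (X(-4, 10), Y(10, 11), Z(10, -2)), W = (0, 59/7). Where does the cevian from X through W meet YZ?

(10, 9/2)

Barycentric coordinates of W with respect to XYZ: (5/7, 1/7, 1/7).
On side YZ the X-coordinate is zero; dropping W's X-weight 5/7 and renormalizing the remaining 1/7 : 1/7 gives weights 1/2, 1/2 on Y, Z.
V = (1/2)·(10, 11) + (1/2)·(10, -2) = (10, 9/2).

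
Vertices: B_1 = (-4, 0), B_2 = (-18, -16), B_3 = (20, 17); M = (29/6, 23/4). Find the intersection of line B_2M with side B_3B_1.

(76/11, 85/11)

Barycentric coordinates of M with respect to B_1B_2B_3: (1/2, 1/12, 5/12).
On side B_3B_1 the B_2-coordinate is zero; dropping M's B_2-weight 1/12 and renormalizing the remaining 5/12 : 1/2 gives weights 5/11, 6/11 on B_3, B_1.
N = (5/11)·(20, 17) + (6/11)·(-4, 0) = (76/11, 85/11).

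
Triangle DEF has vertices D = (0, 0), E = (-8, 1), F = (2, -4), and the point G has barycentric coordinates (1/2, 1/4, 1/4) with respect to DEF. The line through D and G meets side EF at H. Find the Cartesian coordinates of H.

Line DG meets EF where the D-coordinate vanishes; zeroing G's D-weight and renormalizing leaves E, F-weights 1/4 : 1/4 → (1/2, 1/2).
So H = (1/2)·E + (1/2)·F = (-3, -3/2).

(-3, -3/2)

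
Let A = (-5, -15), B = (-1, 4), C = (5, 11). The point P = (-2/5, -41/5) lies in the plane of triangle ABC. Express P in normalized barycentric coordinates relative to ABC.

(9/10, -3/5, 7/10)

Signed area of the reference triangle: [ABC] = ½·((-5)·(4−11) + (-1)·(11−(-15)) + 5·(-15−4)) = ½·(35 − 26 − 95) = -43.
[PBC] = ½·((-2/5)·(4−11) + (-1)·(11−(-41/5)) + 5·(-41/5−4)) = ½·(14/5 − 96/5 − 61) = -387/10, so the A-coordinate is (-387/10)/(-43) = 9/10.
[APC] = ½·((-5)·(-41/5−11) + (-2/5)·(11−(-15)) + 5·(-15−(-41/5))) = ½·(96 − 52/5 − 34) = 129/5, so the B-coordinate is -3/5.
[ABP] = ½·((-5)·(4−(-41/5)) + (-1)·(-41/5−(-15)) + (-2/5)·(-15−4)) = ½·(-61 − 34/5 + 38/5) = -301/10, so the C-coordinate is 7/10.
Check: 9/10 − 3/5 + 7/10 = 1.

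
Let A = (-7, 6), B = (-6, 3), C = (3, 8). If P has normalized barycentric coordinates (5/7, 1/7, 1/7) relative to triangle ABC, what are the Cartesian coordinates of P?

P = (5/7)·A + (1/7)·B + (1/7)·C.
x-coordinate: (5/7)·(-7) + (1/7)·(-6) + (1/7)·3 = -38/7.
y-coordinate: (5/7)·6 + (1/7)·3 + (1/7)·8 = 41/7.

(-38/7, 41/7)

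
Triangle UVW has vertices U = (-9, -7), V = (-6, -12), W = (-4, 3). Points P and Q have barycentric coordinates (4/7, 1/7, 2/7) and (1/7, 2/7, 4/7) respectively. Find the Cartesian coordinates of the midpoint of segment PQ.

Barycentric coordinates of the midpoint are the average: (5/14, 3/14, 3/7).
Converting: (5/14)·U + (3/14)·V + (3/7)·W = (-87/14, -53/14).

(-87/14, -53/14)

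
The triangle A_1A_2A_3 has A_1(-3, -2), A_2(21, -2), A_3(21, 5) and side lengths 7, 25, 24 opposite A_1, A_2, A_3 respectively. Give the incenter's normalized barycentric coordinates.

(1/8, 25/56, 3/7)

The incenter has barycentric coordinates proportional to the opposite side lengths: (7 : 25 : 24).
Normalizing by 7+25+24 = 56 gives (1/8, 25/56, 3/7).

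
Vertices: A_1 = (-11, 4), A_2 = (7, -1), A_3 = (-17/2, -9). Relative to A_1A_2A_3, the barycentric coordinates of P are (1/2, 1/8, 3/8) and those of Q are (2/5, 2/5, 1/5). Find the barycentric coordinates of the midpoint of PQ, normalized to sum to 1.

(9/20, 21/80, 23/80)

Since both coordinate triples sum to 1, the midpoint's barycentrics are the componentwise average.
(1/2+2/5)/2 = 9/20; similarly 21/80 and 23/80.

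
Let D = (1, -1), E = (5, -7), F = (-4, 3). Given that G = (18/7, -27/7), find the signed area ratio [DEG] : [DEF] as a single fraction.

[DEF] = ½·(1·(-7−3) + 5·(3−(-1)) + (-4)·(-1−(-7))) = ½·(-10 + 20 − 24) = -7.
[DEG] = ½·(1·(-7−(-27/7)) + 5·(-27/7−(-1)) + (18/7)·(-1−(-7))) = ½·(-22/7 − 100/7 + 108/7) = -1, so the ratio is (-1)/(-7) = 1/7.

1/7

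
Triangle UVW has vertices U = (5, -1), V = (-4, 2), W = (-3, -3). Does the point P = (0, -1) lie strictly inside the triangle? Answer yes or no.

Barycentric coordinates of P: (17/42, 5/21, 5/14).
The three coordinates are positive, positive, positive; a point is interior exactly when all three are positive.

yes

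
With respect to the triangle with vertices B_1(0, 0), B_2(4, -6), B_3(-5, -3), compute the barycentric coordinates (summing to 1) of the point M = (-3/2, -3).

(1/4, 1/4, 1/2)

Signed area of the reference triangle: [B_1B_2B_3] = ½·(0·(-6−(-3)) + 4·(-3−0) + (-5)·(0−(-6))) = ½·(0 − 12 − 30) = -21.
[MB_2B_3] = ½·((-3/2)·(-6−(-3)) + 4·(-3−(-3)) + (-5)·(-3−(-6))) = ½·(9/2 + 0 − 15) = -21/4, so the B_1-coordinate is (-21/4)/(-21) = 1/4.
[B_1MB_3] = ½·(0·(-3−(-3)) + (-3/2)·(-3−0) + (-5)·(0−(-3))) = ½·(0 + 9/2 − 15) = -21/4, so the B_2-coordinate is 1/4.
[B_1B_2M] = ½·(0·(-6−(-3)) + 4·(-3−0) + (-3/2)·(0−(-6))) = ½·(0 − 12 − 9) = -21/2, so the B_3-coordinate is 1/2.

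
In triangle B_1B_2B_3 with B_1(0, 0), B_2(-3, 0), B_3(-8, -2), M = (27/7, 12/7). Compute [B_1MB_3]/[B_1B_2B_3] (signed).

1

[B_1B_2B_3] = ½·(0·(0−(-2)) + (-3)·(-2−0) + (-8)·(0−0)) = ½·(0 + 6 + 0) = 3.
[B_1MB_3] = ½·(0·(12/7−(-2)) + (27/7)·(-2−0) + (-8)·(0−(12/7))) = ½·(0 − 54/7 + 96/7) = 3, so the ratio is 3/3 = 1.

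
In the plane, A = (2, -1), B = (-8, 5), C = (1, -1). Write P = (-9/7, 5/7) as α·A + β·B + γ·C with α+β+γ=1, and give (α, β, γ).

(2/7, 2/7, 3/7)

Signed area of the reference triangle: [ABC] = ½·(2·(5−(-1)) + (-8)·(-1−(-1)) + 1·(-1−5)) = ½·(12 + 0 − 6) = 3.
[PBC] = ½·((-9/7)·(5−(-1)) + (-8)·(-1−(5/7)) + 1·(5/7−5)) = ½·(-54/7 + 96/7 − 30/7) = 6/7, so the A-coordinate is (6/7)/3 = 2/7.
[APC] = ½·(2·(5/7−(-1)) + (-9/7)·(-1−(-1)) + 1·(-1−(5/7))) = ½·(24/7 + 0 − 12/7) = 6/7, so the B-coordinate is 2/7.
[ABP] = ½·(2·(5−(5/7)) + (-8)·(5/7−(-1)) + (-9/7)·(-1−5)) = ½·(60/7 − 96/7 + 54/7) = 9/7, so the C-coordinate is 3/7.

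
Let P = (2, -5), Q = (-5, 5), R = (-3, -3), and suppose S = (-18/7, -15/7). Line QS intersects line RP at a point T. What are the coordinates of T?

(-13/6, -10/3)

Barycentric coordinates of S with respect to PQR: (1/7, 1/7, 5/7).
On side RP the Q-coordinate is zero; dropping S's Q-weight 1/7 and renormalizing the remaining 5/7 : 1/7 gives weights 5/6, 1/6 on R, P.
T = (5/6)·(-3, -3) + (1/6)·(2, -5) = (-13/6, -10/3).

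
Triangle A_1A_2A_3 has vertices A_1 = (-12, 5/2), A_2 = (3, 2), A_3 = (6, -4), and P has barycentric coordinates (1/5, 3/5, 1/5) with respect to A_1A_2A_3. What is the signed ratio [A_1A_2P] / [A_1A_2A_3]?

1/5

The signed ratio [A_1A_2P]/[A_1A_2A_3] equals the barycentric coordinate of P at vertex A_3, which is 1/5.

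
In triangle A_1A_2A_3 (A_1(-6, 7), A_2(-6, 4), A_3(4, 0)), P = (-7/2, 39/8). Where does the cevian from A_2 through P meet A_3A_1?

Barycentric coordinates of P with respect to A_1A_2A_3: (5/8, 1/8, 1/4).
On side A_3A_1 the A_2-coordinate is zero; dropping P's A_2-weight 1/8 and renormalizing the remaining 1/4 : 5/8 gives weights 2/7, 5/7 on A_3, A_1.
Q = (2/7)·(4, 0) + (5/7)·(-6, 7) = (-22/7, 5).

(-22/7, 5)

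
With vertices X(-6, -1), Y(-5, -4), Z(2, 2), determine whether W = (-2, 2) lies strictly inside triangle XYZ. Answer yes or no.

Barycentric coordinates of W: (8/9, -4/9, 5/9).
The three coordinates are positive, negative, positive; a point is interior exactly when all three are positive.

no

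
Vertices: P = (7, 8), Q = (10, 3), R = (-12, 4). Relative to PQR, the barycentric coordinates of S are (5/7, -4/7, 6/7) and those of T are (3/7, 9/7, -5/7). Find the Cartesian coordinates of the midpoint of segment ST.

(47/7, 83/14)

Barycentric coordinates of the midpoint are the average: (4/7, 5/14, 1/14).
Converting: (4/7)·P + (5/14)·Q + (1/14)·R = (47/7, 83/14).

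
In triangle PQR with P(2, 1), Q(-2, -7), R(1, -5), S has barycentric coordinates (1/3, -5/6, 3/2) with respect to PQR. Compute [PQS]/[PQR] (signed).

3/2

The signed ratio [PQS]/[PQR] equals the barycentric coordinate of S at vertex R, which is 3/2.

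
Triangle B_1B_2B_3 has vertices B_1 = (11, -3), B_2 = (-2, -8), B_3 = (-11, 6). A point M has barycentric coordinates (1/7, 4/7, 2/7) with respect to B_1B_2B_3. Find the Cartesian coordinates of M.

M = (1/7)·B_1 + (4/7)·B_2 + (2/7)·B_3.
x-coordinate: (1/7)·11 + (4/7)·(-2) + (2/7)·(-11) = -19/7.
y-coordinate: (1/7)·(-3) + (4/7)·(-8) + (2/7)·6 = -23/7.

(-19/7, -23/7)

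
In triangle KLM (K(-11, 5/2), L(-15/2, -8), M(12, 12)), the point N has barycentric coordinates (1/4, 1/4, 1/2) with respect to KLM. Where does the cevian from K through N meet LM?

(11/2, 16/3)

Line KN meets LM where the K-coordinate vanishes; zeroing N's K-weight and renormalizing leaves L, M-weights 1/4 : 1/2 → (1/3, 2/3).
So J = (1/3)·L + (2/3)·M = (11/2, 16/3).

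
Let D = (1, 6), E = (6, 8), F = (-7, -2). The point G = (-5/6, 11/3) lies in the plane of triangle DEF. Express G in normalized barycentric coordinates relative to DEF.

Signed area of the reference triangle: [DEF] = ½·(1·(8−(-2)) + 6·(-2−6) + (-7)·(6−8)) = ½·(10 − 48 + 14) = -12.
[GEF] = ½·((-5/6)·(8−(-2)) + 6·(-2−(11/3)) + (-7)·(11/3−8)) = ½·(-25/3 − 34 + 91/3) = -6, so the D-coordinate is (-6)/(-12) = 1/2.
[DGF] = ½·(1·(11/3−(-2)) + (-5/6)·(-2−6) + (-7)·(6−(11/3))) = ½·(17/3 + 20/3 − 49/3) = -2, so the E-coordinate is 1/6.
[DEG] = ½·(1·(8−(11/3)) + 6·(11/3−6) + (-5/6)·(6−8)) = ½·(13/3 − 14 + 5/3) = -4, so the F-coordinate is 1/3.
Check: 1/2 + 1/6 + 1/3 = 1.

(1/2, 1/6, 1/3)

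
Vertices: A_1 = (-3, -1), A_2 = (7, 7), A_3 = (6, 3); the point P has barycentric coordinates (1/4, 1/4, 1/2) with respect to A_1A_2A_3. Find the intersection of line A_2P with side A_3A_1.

Line A_2P meets A_3A_1 where the A_2-coordinate vanishes; zeroing P's A_2-weight and renormalizing leaves A_3, A_1-weights 1/2 : 1/4 → (2/3, 1/3).
So Q = (2/3)·A_3 + (1/3)·A_1 = (3, 5/3).

(3, 5/3)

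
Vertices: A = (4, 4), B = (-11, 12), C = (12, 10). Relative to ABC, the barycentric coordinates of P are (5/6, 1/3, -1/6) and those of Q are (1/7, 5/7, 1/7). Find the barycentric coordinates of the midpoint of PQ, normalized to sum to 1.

Since both coordinate triples sum to 1, the midpoint's barycentrics are the componentwise average.
(5/6+1/7)/2 = 41/84; similarly 11/21 and -1/84.

(41/84, 11/21, -1/84)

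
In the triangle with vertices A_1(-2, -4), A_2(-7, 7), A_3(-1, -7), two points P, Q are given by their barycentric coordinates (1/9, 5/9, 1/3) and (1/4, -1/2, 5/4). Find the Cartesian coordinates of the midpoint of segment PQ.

Barycentric coordinates of the midpoint are the average: (13/72, 1/36, 19/24).
Converting: (13/72)·A_1 + (1/36)·A_2 + (19/24)·A_3 = (-97/72, -437/72).

(-97/72, -437/72)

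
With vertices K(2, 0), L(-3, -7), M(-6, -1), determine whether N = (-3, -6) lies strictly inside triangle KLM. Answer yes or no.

yes

Barycentric coordinates of N: (1/17, 43/51, 5/51).
The three coordinates are positive, positive, positive; a point is interior exactly when all three are positive.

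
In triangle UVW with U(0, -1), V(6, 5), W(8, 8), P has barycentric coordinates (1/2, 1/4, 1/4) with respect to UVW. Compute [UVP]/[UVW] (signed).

The signed ratio [UVP]/[UVW] equals the barycentric coordinate of P at vertex W, which is 1/4.

1/4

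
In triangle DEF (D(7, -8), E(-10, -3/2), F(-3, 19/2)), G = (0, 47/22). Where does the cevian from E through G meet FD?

(1, 5/2)

Barycentric coordinates of G with respect to DEF: (4/11, 1/11, 6/11).
On side FD the E-coordinate is zero; dropping G's E-weight 1/11 and renormalizing the remaining 6/11 : 4/11 gives weights 3/5, 2/5 on F, D.
H = (3/5)·(-3, 19/2) + (2/5)·(7, -8) = (1, 5/2).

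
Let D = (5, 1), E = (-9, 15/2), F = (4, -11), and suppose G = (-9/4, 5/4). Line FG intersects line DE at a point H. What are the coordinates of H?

Barycentric coordinates of G with respect to DEF: (1/4, 1/2, 1/4).
On side DE the F-coordinate is zero; dropping G's F-weight 1/4 and renormalizing the remaining 1/4 : 1/2 gives weights 1/3, 2/3 on D, E.
H = (1/3)·(5, 1) + (2/3)·(-9, 15/2) = (-13/3, 16/3).

(-13/3, 16/3)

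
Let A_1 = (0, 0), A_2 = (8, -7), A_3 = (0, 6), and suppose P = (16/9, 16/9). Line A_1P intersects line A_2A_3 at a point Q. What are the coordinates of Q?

(16/7, 16/7)

Barycentric coordinates of P with respect to A_1A_2A_3: (2/9, 2/9, 5/9).
On side A_2A_3 the A_1-coordinate is zero; dropping P's A_1-weight 2/9 and renormalizing the remaining 2/9 : 5/9 gives weights 2/7, 5/7 on A_2, A_3.
Q = (2/7)·(8, -7) + (5/7)·(0, 6) = (16/7, 16/7).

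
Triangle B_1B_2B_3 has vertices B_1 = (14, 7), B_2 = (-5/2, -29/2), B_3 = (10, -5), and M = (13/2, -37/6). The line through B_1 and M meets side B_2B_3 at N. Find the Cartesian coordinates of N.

Barycentric coordinates of M with respect to B_1B_2B_3: (1/6, 1/3, 1/2).
On side B_2B_3 the B_1-coordinate is zero; dropping M's B_1-weight 1/6 and renormalizing the remaining 1/3 : 1/2 gives weights 2/5, 3/5 on B_2, B_3.
N = (2/5)·(-5/2, -29/2) + (3/5)·(10, -5) = (5, -44/5).

(5, -44/5)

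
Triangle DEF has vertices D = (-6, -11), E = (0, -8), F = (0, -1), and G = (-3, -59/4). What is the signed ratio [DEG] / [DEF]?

[DEF] = ½·((-6)·(-8−(-1)) + 0·(-1−(-11)) + 0·(-11−(-8))) = ½·(42 + 0 + 0) = 21.
[DEG] = ½·((-6)·(-8−(-59/4)) + 0·(-59/4−(-11)) + (-3)·(-11−(-8))) = ½·(-81/2 + 0 + 9) = -63/4, so the ratio is (-63/4)/21 = -3/4.

-3/4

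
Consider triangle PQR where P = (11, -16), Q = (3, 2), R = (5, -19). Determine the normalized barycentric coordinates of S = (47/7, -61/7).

(3/7, 3/7, 1/7)

Signed area of the reference triangle: [PQR] = ½·(11·(2−(-19)) + 3·(-19−(-16)) + 5·(-16−2)) = ½·(231 − 9 − 90) = 66.
[SQR] = ½·((47/7)·(2−(-19)) + 3·(-19−(-61/7)) + 5·(-61/7−2)) = ½·(141 − 216/7 − 375/7) = 198/7, so the P-coordinate is (198/7)/66 = 3/7.
[PSR] = ½·(11·(-61/7−(-19)) + (47/7)·(-19−(-16)) + 5·(-16−(-61/7))) = ½·(792/7 − 141/7 − 255/7) = 198/7, so the Q-coordinate is 3/7.
[PQS] = ½·(11·(2−(-61/7)) + 3·(-61/7−(-16)) + (47/7)·(-16−2)) = ½·(825/7 + 153/7 − 846/7) = 66/7, so the R-coordinate is 1/7.
Check: 3/7 + 3/7 + 1/7 = 1.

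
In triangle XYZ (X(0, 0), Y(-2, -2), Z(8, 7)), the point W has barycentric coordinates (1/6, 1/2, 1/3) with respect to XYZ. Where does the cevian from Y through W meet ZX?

(16/3, 14/3)

Line YW meets ZX where the Y-coordinate vanishes; zeroing W's Y-weight and renormalizing leaves Z, X-weights 1/3 : 1/6 → (2/3, 1/3).
So V = (2/3)·Z + (1/3)·X = (16/3, 14/3).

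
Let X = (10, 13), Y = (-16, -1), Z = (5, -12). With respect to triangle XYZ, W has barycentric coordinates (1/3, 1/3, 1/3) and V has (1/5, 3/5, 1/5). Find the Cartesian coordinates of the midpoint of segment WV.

Barycentric coordinates of the midpoint are the average: (4/15, 7/15, 4/15).
Converting: (4/15)·X + (7/15)·Y + (4/15)·Z = (-52/15, -1/5).

(-52/15, -1/5)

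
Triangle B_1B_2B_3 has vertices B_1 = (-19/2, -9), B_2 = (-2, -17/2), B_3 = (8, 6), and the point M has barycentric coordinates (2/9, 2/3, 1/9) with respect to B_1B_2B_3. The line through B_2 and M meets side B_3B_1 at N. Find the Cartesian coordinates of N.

(-11/3, -4)

Line B_2M meets B_3B_1 where the B_2-coordinate vanishes; zeroing M's B_2-weight and renormalizing leaves B_3, B_1-weights 1/9 : 2/9 → (1/3, 2/3).
So N = (1/3)·B_3 + (2/3)·B_1 = (-11/3, -4).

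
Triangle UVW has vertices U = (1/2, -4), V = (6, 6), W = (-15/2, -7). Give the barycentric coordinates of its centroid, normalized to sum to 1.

(1/3, 1/3, 1/3)

The centroid is the average of the vertices, so each weight is 1/3.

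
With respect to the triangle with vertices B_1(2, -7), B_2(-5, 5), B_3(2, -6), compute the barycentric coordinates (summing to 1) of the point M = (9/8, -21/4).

(5/8, 1/8, 1/4)

Signed area of the reference triangle: [B_1B_2B_3] = ½·(2·(5−(-6)) + (-5)·(-6−(-7)) + 2·(-7−5)) = ½·(22 − 5 − 24) = -7/2.
[MB_2B_3] = ½·((9/8)·(5−(-6)) + (-5)·(-6−(-21/4)) + 2·(-21/4−5)) = ½·(99/8 + 15/4 − 41/2) = -35/16, so the B_1-coordinate is (-35/16)/(-7/2) = 5/8.
[B_1MB_3] = ½·(2·(-21/4−(-6)) + (9/8)·(-6−(-7)) + 2·(-7−(-21/4))) = ½·(3/2 + 9/8 − 7/2) = -7/16, so the B_2-coordinate is 1/8.
[B_1B_2M] = ½·(2·(5−(-21/4)) + (-5)·(-21/4−(-7)) + (9/8)·(-7−5)) = ½·(41/2 − 35/4 − 27/2) = -7/8, so the B_3-coordinate is 1/4.
Check: 5/8 + 1/8 + 1/4 = 1.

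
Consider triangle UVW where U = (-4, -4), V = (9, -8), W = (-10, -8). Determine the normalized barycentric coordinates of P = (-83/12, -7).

Signed area of the reference triangle: [UVW] = ½·((-4)·(-8−(-8)) + 9·(-8−(-4)) + (-10)·(-4−(-8))) = ½·(0 − 36 − 40) = -38.
[PVW] = ½·((-83/12)·(-8−(-8)) + 9·(-8−(-7)) + (-10)·(-7−(-8))) = ½·(0 − 9 − 10) = -19/2, so the U-coordinate is (-19/2)/(-38) = 1/4.
[UPW] = ½·((-4)·(-7−(-8)) + (-83/12)·(-8−(-4)) + (-10)·(-4−(-7))) = ½·(-4 + 83/3 − 30) = -19/6, so the V-coordinate is 1/12.
[UVP] = ½·((-4)·(-8−(-7)) + 9·(-7−(-4)) + (-83/12)·(-4−(-8))) = ½·(4 − 27 − 83/3) = -76/3, so the W-coordinate is 2/3.
Check: 1/4 + 1/12 + 2/3 = 1.

(1/4, 1/12, 2/3)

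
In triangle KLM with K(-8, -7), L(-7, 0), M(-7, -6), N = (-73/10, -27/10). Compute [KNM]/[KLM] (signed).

3/5

[KLM] = ½·((-8)·(0−(-6)) + (-7)·(-6−(-7)) + (-7)·(-7−0)) = ½·(-48 − 7 + 49) = -3.
[KNM] = ½·((-8)·(-27/10−(-6)) + (-73/10)·(-6−(-7)) + (-7)·(-7−(-27/10))) = ½·(-132/5 − 73/10 + 301/10) = -9/5, so the ratio is (-9/5)/(-3) = 3/5.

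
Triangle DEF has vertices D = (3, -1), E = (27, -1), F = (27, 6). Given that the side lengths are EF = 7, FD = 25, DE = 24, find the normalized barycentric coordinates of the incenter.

(1/8, 25/56, 3/7)

The incenter has barycentric coordinates proportional to the opposite side lengths: (7 : 25 : 24).
Normalizing by 7+25+24 = 56 gives (1/8, 25/56, 3/7).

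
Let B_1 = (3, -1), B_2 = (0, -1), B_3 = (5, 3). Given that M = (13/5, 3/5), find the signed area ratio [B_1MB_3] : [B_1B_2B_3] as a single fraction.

[B_1B_2B_3] = ½·(3·(-1−3) + 0·(3−(-1)) + 5·(-1−(-1))) = ½·(-12 + 0 + 0) = -6.
[B_1MB_3] = ½·(3·(3/5−3) + (13/5)·(3−(-1)) + 5·(-1−(3/5))) = ½·(-36/5 + 52/5 − 8) = -12/5, so the ratio is (-12/5)/(-6) = 2/5.

2/5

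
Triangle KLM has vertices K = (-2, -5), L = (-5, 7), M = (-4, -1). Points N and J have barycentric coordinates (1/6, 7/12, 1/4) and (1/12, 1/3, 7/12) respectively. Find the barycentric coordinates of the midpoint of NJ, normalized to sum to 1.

Since both coordinate triples sum to 1, the midpoint's barycentrics are the componentwise average.
(1/6+1/12)/2 = 1/8; similarly 11/24 and 5/12.

(1/8, 11/24, 5/12)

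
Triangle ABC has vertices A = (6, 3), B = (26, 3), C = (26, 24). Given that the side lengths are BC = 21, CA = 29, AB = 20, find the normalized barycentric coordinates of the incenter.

(3/10, 29/70, 2/7)

The incenter has barycentric coordinates proportional to the opposite side lengths: (21 : 29 : 20).
Normalizing by 21+29+20 = 70 gives (3/10, 29/70, 2/7).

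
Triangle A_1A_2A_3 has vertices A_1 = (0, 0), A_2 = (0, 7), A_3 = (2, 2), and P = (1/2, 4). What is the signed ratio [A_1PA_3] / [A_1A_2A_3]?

[A_1A_2A_3] = ½·(0·(7−2) + 0·(2−0) + 2·(0−7)) = ½·(0 + 0 − 14) = -7.
[A_1PA_3] = ½·(0·(4−2) + (1/2)·(2−0) + 2·(0−4)) = ½·(0 + 1 − 8) = -7/2, so the ratio is (-7/2)/(-7) = 1/2.

1/2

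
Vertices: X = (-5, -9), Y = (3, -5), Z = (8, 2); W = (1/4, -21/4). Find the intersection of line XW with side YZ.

(11/2, -3/2)

Barycentric coordinates of W with respect to XYZ: (1/2, 1/4, 1/4).
On side YZ the X-coordinate is zero; dropping W's X-weight 1/2 and renormalizing the remaining 1/4 : 1/4 gives weights 1/2, 1/2 on Y, Z.
V = (1/2)·(3, -5) + (1/2)·(8, 2) = (11/2, -3/2).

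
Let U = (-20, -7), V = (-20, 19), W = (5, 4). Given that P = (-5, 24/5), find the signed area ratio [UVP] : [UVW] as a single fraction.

[UVW] = ½·((-20)·(19−4) + (-20)·(4−(-7)) + 5·(-7−19)) = ½·(-300 − 220 − 130) = -325.
[UVP] = ½·((-20)·(19−(24/5)) + (-20)·(24/5−(-7)) + (-5)·(-7−19)) = ½·(-284 − 236 + 130) = -195, so the ratio is (-195)/(-325) = 3/5.

3/5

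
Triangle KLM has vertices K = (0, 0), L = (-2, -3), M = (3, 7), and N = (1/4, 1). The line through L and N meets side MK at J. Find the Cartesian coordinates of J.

Barycentric coordinates of N with respect to KLM: (1/2, 1/4, 1/4).
On side MK the L-coordinate is zero; dropping N's L-weight 1/4 and renormalizing the remaining 1/4 : 1/2 gives weights 1/3, 2/3 on M, K.
J = (1/3)·(3, 7) + (2/3)·(0, 0) = (1, 7/3).

(1, 7/3)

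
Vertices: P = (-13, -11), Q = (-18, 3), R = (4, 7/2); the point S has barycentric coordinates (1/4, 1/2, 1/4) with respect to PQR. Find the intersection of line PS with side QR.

(-32/3, 19/6)

Line PS meets QR where the P-coordinate vanishes; zeroing S's P-weight and renormalizing leaves Q, R-weights 1/2 : 1/4 → (2/3, 1/3).
So T = (2/3)·Q + (1/3)·R = (-32/3, 19/6).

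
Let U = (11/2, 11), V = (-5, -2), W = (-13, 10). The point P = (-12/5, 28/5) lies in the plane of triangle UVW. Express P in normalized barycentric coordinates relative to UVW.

Signed area of the reference triangle: [UVW] = ½·((11/2)·(-2−10) + (-5)·(10−11) + (-13)·(11−(-2))) = ½·(-66 + 5 − 169) = -115.
[PVW] = ½·((-12/5)·(-2−10) + (-5)·(10−(28/5)) + (-13)·(28/5−(-2))) = ½·(144/5 − 22 − 494/5) = -46, so the U-coordinate is (-46)/(-115) = 2/5.
[UPW] = ½·((11/2)·(28/5−10) + (-12/5)·(10−11) + (-13)·(11−(28/5))) = ½·(-121/5 + 12/5 − 351/5) = -46, so the V-coordinate is 2/5.
[UVP] = ½·((11/2)·(-2−(28/5)) + (-5)·(28/5−11) + (-12/5)·(11−(-2))) = ½·(-209/5 + 27 − 156/5) = -23, so the W-coordinate is 1/5.

(2/5, 2/5, 1/5)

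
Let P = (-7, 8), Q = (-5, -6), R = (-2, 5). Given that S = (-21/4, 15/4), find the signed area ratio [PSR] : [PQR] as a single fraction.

1/4

[PQR] = ½·((-7)·(-6−5) + (-5)·(5−8) + (-2)·(8−(-6))) = ½·(77 + 15 − 28) = 32.
[PSR] = ½·((-7)·(15/4−5) + (-21/4)·(5−8) + (-2)·(8−(15/4))) = ½·(35/4 + 63/4 − 17/2) = 8, so the ratio is 8/32 = 1/4.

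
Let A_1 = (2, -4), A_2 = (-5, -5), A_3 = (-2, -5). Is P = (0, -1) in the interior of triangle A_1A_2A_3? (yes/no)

no

Barycentric coordinates of P: (4, 14/3, -23/3).
The three coordinates are positive, positive, negative; a point is interior exactly when all three are positive.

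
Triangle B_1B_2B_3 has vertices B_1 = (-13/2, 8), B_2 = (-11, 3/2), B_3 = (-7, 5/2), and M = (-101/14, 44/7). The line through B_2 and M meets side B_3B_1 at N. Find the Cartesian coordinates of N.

Barycentric coordinates of M with respect to B_1B_2B_3: (5/7, 1/7, 1/7).
On side B_3B_1 the B_2-coordinate is zero; dropping M's B_2-weight 1/7 and renormalizing the remaining 1/7 : 5/7 gives weights 1/6, 5/6 on B_3, B_1.
N = (1/6)·(-7, 5/2) + (5/6)·(-13/2, 8) = (-79/12, 85/12).

(-79/12, 85/12)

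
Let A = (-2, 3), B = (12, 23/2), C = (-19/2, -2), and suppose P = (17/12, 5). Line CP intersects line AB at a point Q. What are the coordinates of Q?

Barycentric coordinates of P with respect to ABC: (1/2, 1/3, 1/6).
On side AB the C-coordinate is zero; dropping P's C-weight 1/6 and renormalizing the remaining 1/2 : 1/3 gives weights 3/5, 2/5 on A, B.
Q = (3/5)·(-2, 3) + (2/5)·(12, 23/2) = (18/5, 32/5).

(18/5, 32/5)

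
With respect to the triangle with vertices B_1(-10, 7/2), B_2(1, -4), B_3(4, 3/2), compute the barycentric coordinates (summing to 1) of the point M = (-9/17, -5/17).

(4/17, 7/17, 6/17)

Signed area of the reference triangle: [B_1B_2B_3] = ½·((-10)·(-4−(3/2)) + 1·(3/2−(7/2)) + 4·(7/2−(-4))) = ½·(55 − 2 + 30) = 83/2.
[MB_2B_3] = ½·((-9/17)·(-4−(3/2)) + 1·(3/2−(-5/17)) + 4·(-5/17−(-4))) = ½·(99/34 + 61/34 + 252/17) = 166/17, so the B_1-coordinate is (166/17)/(83/2) = 4/17.
[B_1MB_3] = ½·((-10)·(-5/17−(3/2)) + (-9/17)·(3/2−(7/2)) + 4·(7/2−(-5/17))) = ½·(305/17 + 18/17 + 258/17) = 581/34, so the B_2-coordinate is 7/17.
[B_1B_2M] = ½·((-10)·(-4−(-5/17)) + 1·(-5/17−(7/2)) + (-9/17)·(7/2−(-4))) = ½·(630/17 − 129/34 − 135/34) = 249/17, so the B_3-coordinate is 6/17.
Check: 4/17 + 7/17 + 6/17 = 1.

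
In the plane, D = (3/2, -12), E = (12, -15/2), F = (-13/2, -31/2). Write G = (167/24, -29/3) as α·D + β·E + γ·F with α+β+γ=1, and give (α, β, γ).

Signed area of the reference triangle: [DEF] = ½·((3/2)·(-15/2−(-31/2)) + 12·(-31/2−(-12)) + (-13/2)·(-12−(-15/2))) = ½·(12 − 42 + 117/4) = -3/8.
[GEF] = ½·((167/24)·(-15/2−(-31/2)) + 12·(-31/2−(-29/3)) + (-13/2)·(-29/3−(-15/2))) = ½·(167/3 − 70 + 169/12) = -1/8, so the D-coordinate is (-1/8)/(-3/8) = 1/3.
[DGF] = ½·((3/2)·(-29/3−(-31/2)) + (167/24)·(-31/2−(-12)) + (-13/2)·(-12−(-29/3))) = ½·(35/4 − 1169/48 + 91/6) = -7/32, so the E-coordinate is 7/12.
[DEG] = ½·((3/2)·(-15/2−(-29/3)) + 12·(-29/3−(-12)) + (167/24)·(-12−(-15/2))) = ½·(13/4 + 28 − 501/16) = -1/32, so the F-coordinate is 1/12.

(1/3, 7/12, 1/12)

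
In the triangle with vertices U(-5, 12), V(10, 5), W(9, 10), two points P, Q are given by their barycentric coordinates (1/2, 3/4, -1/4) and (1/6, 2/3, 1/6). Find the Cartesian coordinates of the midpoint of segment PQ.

Barycentric coordinates of the midpoint are the average: (1/3, 17/24, -1/24).
Converting: (1/3)·U + (17/24)·V + (-1/24)·W = (121/24, 57/8).

(121/24, 57/8)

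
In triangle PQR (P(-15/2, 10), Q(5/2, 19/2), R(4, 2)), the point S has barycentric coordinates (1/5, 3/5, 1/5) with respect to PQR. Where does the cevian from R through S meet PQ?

Line RS meets PQ where the R-coordinate vanishes; zeroing S's R-weight and renormalizing leaves P, Q-weights 1/5 : 3/5 → (1/4, 3/4).
So T = (1/4)·P + (3/4)·Q = (0, 77/8).

(0, 77/8)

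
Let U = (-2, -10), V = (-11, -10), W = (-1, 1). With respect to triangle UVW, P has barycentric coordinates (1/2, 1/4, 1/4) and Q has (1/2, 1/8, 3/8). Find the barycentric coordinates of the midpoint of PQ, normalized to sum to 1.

Since both coordinate triples sum to 1, the midpoint's barycentrics are the componentwise average.
(1/2+1/2)/2 = 1/2; similarly 3/16 and 5/16.

(1/2, 3/16, 5/16)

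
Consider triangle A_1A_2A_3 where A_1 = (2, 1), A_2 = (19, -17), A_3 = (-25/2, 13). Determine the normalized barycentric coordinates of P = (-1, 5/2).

Signed area of the reference triangle: [A_1A_2A_3] = ½·(2·(-17−13) + 19·(13−1) + (-25/2)·(1−(-17))) = ½·(-60 + 228 − 225) = -57/2.
[PA_2A_3] = ½·((-1)·(-17−13) + 19·(13−(5/2)) + (-25/2)·(5/2−(-17))) = ½·(30 + 399/2 − 975/4) = -57/8, so the A_1-coordinate is (-57/8)/(-57/2) = 1/4.
[A_1PA_3] = ½·(2·(5/2−13) + (-1)·(13−1) + (-25/2)·(1−(5/2))) = ½·(-21 − 12 + 75/4) = -57/8, so the A_2-coordinate is 1/4.
[A_1A_2P] = ½·(2·(-17−(5/2)) + 19·(5/2−1) + (-1)·(1−(-17))) = ½·(-39 + 57/2 − 18) = -57/4, so the A_3-coordinate is 1/2.

(1/4, 1/4, 1/2)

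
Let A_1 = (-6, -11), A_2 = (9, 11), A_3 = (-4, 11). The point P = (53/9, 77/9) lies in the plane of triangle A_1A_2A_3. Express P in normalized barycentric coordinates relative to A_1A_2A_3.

(1/9, 7/9, 1/9)

Signed area of the reference triangle: [A_1A_2A_3] = ½·((-6)·(11−11) + 9·(11−(-11)) + (-4)·(-11−11)) = ½·(0 + 198 + 88) = 143.
[PA_2A_3] = ½·((53/9)·(11−11) + 9·(11−(77/9)) + (-4)·(77/9−11)) = ½·(0 + 22 + 88/9) = 143/9, so the A_1-coordinate is (143/9)/143 = 1/9.
[A_1PA_3] = ½·((-6)·(77/9−11) + (53/9)·(11−(-11)) + (-4)·(-11−(77/9))) = ½·(44/3 + 1166/9 + 704/9) = 1001/9, so the A_2-coordinate is 7/9.
[A_1A_2P] = ½·((-6)·(11−(77/9)) + 9·(77/9−(-11)) + (53/9)·(-11−11)) = ½·(-44/3 + 176 − 1166/9) = 143/9, so the A_3-coordinate is 1/9.
Check: 1/9 + 7/9 + 1/9 = 1.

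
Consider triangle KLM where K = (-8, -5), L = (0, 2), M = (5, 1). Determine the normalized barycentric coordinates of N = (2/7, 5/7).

Signed area of the reference triangle: [KLM] = ½·((-8)·(2−1) + 0·(1−(-5)) + 5·(-5−2)) = ½·(-8 + 0 − 35) = -43/2.
[NLM] = ½·((2/7)·(2−1) + 0·(1−(5/7)) + 5·(5/7−2)) = ½·(2/7 + 0 − 45/7) = -43/14, so the K-coordinate is (-43/14)/(-43/2) = 1/7.
[KNM] = ½·((-8)·(5/7−1) + (2/7)·(1−(-5)) + 5·(-5−(5/7))) = ½·(16/7 + 12/7 − 200/7) = -86/7, so the L-coordinate is 4/7.
[KLN] = ½·((-8)·(2−(5/7)) + 0·(5/7−(-5)) + (2/7)·(-5−2)) = ½·(-72/7 + 0 − 2) = -43/7, so the M-coordinate is 2/7.
Check: 1/7 + 4/7 + 2/7 = 1.

(1/7, 4/7, 2/7)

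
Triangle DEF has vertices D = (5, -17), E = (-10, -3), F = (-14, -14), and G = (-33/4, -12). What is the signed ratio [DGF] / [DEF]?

[DEF] = ½·(5·(-3−(-14)) + (-10)·(-14−(-17)) + (-14)·(-17−(-3))) = ½·(55 − 30 + 196) = 221/2.
[DGF] = ½·(5·(-12−(-14)) + (-33/4)·(-14−(-17)) + (-14)·(-17−(-12))) = ½·(10 − 99/4 + 70) = 221/8, so the ratio is (221/8)/(221/2) = 1/4.

1/4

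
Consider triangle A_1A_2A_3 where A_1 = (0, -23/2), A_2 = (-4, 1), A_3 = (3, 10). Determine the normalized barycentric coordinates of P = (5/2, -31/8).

(3/4, -1/4, 1/2)

Signed area of the reference triangle: [A_1A_2A_3] = ½·(0·(1−10) + (-4)·(10−(-23/2)) + 3·(-23/2−1)) = ½·(0 − 86 − 75/2) = -247/4.
[PA_2A_3] = ½·((5/2)·(1−10) + (-4)·(10−(-31/8)) + 3·(-31/8−1)) = ½·(-45/2 − 111/2 − 117/8) = -741/16, so the A_1-coordinate is (-741/16)/(-247/4) = 3/4.
[A_1PA_3] = ½·(0·(-31/8−10) + (5/2)·(10−(-23/2)) + 3·(-23/2−(-31/8))) = ½·(0 + 215/4 − 183/8) = 247/16, so the A_2-coordinate is -1/4.
[A_1A_2P] = ½·(0·(1−(-31/8)) + (-4)·(-31/8−(-23/2)) + (5/2)·(-23/2−1)) = ½·(0 − 61/2 − 125/4) = -247/8, so the A_3-coordinate is 1/2.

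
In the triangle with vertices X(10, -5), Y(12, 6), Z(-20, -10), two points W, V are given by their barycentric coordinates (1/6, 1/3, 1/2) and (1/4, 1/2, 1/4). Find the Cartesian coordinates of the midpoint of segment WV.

(-5/12, -55/24)

Barycentric coordinates of the midpoint are the average: (5/24, 5/12, 3/8).
Converting: (5/24)·X + (5/12)·Y + (3/8)·Z = (-5/12, -55/24).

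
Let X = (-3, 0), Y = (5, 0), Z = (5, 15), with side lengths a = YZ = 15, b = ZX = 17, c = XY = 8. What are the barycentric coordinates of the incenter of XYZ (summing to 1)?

The incenter has barycentric coordinates proportional to the opposite side lengths: (15 : 17 : 8).
Normalizing by 15+17+8 = 40 gives (3/8, 17/40, 1/5).

(3/8, 17/40, 1/5)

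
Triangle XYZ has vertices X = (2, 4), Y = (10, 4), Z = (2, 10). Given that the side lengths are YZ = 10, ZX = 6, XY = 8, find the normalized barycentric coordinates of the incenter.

(5/12, 1/4, 1/3)

The incenter has barycentric coordinates proportional to the opposite side lengths: (10 : 6 : 8).
Normalizing by 10+6+8 = 24 gives (5/12, 1/4, 1/3).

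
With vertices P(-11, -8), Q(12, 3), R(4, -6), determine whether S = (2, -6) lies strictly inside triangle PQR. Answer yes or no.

yes

Barycentric coordinates of S: (18/119, 4/119, 97/119).
The three coordinates are positive, positive, positive; a point is interior exactly when all three are positive.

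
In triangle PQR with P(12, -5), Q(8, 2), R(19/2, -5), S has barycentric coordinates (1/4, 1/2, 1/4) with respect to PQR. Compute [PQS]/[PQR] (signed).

1/4

The signed ratio [PQS]/[PQR] equals the barycentric coordinate of S at vertex R, which is 1/4.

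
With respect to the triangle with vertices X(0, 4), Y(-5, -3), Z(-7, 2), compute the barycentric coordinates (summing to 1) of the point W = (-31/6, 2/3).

Signed area of the reference triangle: [XYZ] = ½·(0·(-3−2) + (-5)·(2−4) + (-7)·(4−(-3))) = ½·(0 + 10 − 49) = -39/2.
[WYZ] = ½·((-31/6)·(-3−2) + (-5)·(2−(2/3)) + (-7)·(2/3−(-3))) = ½·(155/6 − 20/3 − 77/3) = -13/4, so the X-coordinate is (-13/4)/(-39/2) = 1/6.
[XWZ] = ½·(0·(2/3−2) + (-31/6)·(2−4) + (-7)·(4−(2/3))) = ½·(0 + 31/3 − 70/3) = -13/2, so the Y-coordinate is 1/3.
[XYW] = ½·(0·(-3−(2/3)) + (-5)·(2/3−4) + (-31/6)·(4−(-3))) = ½·(0 + 50/3 − 217/6) = -39/4, so the Z-coordinate is 1/2.

(1/6, 1/3, 1/2)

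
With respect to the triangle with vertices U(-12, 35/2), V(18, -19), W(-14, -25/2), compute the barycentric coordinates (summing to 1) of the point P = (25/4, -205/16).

Signed area of the reference triangle: [UVW] = ½·((-12)·(-19−(-25/2)) + 18·(-25/2−(35/2)) + (-14)·(35/2−(-19))) = ½·(78 − 540 − 511) = -973/2.
[PVW] = ½·((25/4)·(-19−(-25/2)) + 18·(-25/2−(-205/16)) + (-14)·(-205/16−(-19))) = ½·(-325/8 + 45/8 − 693/8) = -973/16, so the U-coordinate is (-973/16)/(-973/2) = 1/8.
[UPW] = ½·((-12)·(-205/16−(-25/2)) + (25/4)·(-25/2−(35/2)) + (-14)·(35/2−(-205/16))) = ½·(15/4 − 375/2 − 3395/8) = -4865/16, so the V-coordinate is 5/8.
[UVP] = ½·((-12)·(-19−(-205/16)) + 18·(-205/16−(35/2)) + (25/4)·(35/2−(-19))) = ½·(297/4 − 4365/8 + 1825/8) = -973/8, so the W-coordinate is 1/4.
Check: 1/8 + 5/8 + 1/4 = 1.

(1/8, 5/8, 1/4)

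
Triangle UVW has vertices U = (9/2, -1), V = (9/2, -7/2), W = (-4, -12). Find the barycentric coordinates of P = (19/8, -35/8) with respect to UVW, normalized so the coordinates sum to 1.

Signed area of the reference triangle: [UVW] = ½·((9/2)·(-7/2−(-12)) + (9/2)·(-12−(-1)) + (-4)·(-1−(-7/2))) = ½·(153/4 − 99/2 − 10) = -85/8.
[PVW] = ½·((19/8)·(-7/2−(-12)) + (9/2)·(-12−(-35/8)) + (-4)·(-35/8−(-7/2))) = ½·(323/16 − 549/16 + 7/2) = -85/16, so the U-coordinate is (-85/16)/(-85/8) = 1/2.
[UPW] = ½·((9/2)·(-35/8−(-12)) + (19/8)·(-12−(-1)) + (-4)·(-1−(-35/8))) = ½·(549/16 − 209/8 − 27/2) = -85/32, so the V-coordinate is 1/4.
[UVP] = ½·((9/2)·(-7/2−(-35/8)) + (9/2)·(-35/8−(-1)) + (19/8)·(-1−(-7/2))) = ½·(63/16 − 243/16 + 95/16) = -85/32, so the W-coordinate is 1/4.

(1/2, 1/4, 1/4)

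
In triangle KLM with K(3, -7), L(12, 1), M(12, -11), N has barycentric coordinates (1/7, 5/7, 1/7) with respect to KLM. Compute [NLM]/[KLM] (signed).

1/7

The signed ratio [NLM]/[KLM] equals the barycentric coordinate of N at vertex K, which is 1/7.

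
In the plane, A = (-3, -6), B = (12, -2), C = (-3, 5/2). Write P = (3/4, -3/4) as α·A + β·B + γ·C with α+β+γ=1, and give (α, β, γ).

Signed area of the reference triangle: [ABC] = ½·((-3)·(-2−(5/2)) + 12·(5/2−(-6)) + (-3)·(-6−(-2))) = ½·(27/2 + 102 + 12) = 255/4.
[PBC] = ½·((3/4)·(-2−(5/2)) + 12·(5/2−(-3/4)) + (-3)·(-3/4−(-2))) = ½·(-27/8 + 39 − 15/4) = 255/16, so the A-coordinate is (255/16)/(255/4) = 1/4.
[APC] = ½·((-3)·(-3/4−(5/2)) + (3/4)·(5/2−(-6)) + (-3)·(-6−(-3/4))) = ½·(39/4 + 51/8 + 63/4) = 255/16, so the B-coordinate is 1/4.
[ABP] = ½·((-3)·(-2−(-3/4)) + 12·(-3/4−(-6)) + (3/4)·(-6−(-2))) = ½·(15/4 + 63 − 3) = 255/8, so the C-coordinate is 1/2.
Check: 1/4 + 1/4 + 1/2 = 1.

(1/4, 1/4, 1/2)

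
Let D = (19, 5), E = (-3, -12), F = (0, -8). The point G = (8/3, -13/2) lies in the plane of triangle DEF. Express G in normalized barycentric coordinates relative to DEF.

Signed area of the reference triangle: [DEF] = ½·(19·(-12−(-8)) + (-3)·(-8−5) + 0·(5−(-12))) = ½·(-76 + 39 + 0) = -37/2.
[GEF] = ½·((8/3)·(-12−(-8)) + (-3)·(-8−(-13/2)) + 0·(-13/2−(-12))) = ½·(-32/3 + 9/2 + 0) = -37/12, so the D-coordinate is (-37/12)/(-37/2) = 1/6.
[DGF] = ½·(19·(-13/2−(-8)) + (8/3)·(-8−5) + 0·(5−(-13/2))) = ½·(57/2 − 104/3 + 0) = -37/12, so the E-coordinate is 1/6.
[DEG] = ½·(19·(-12−(-13/2)) + (-3)·(-13/2−5) + (8/3)·(5−(-12))) = ½·(-209/2 + 69/2 + 136/3) = -37/3, so the F-coordinate is 2/3.

(1/6, 1/6, 2/3)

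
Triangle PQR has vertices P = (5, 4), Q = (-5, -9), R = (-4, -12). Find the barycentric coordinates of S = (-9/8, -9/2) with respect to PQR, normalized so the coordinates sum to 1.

(3/8, 1/2, 1/8)

Signed area of the reference triangle: [PQR] = ½·(5·(-9−(-12)) + (-5)·(-12−4) + (-4)·(4−(-9))) = ½·(15 + 80 − 52) = 43/2.
[SQR] = ½·((-9/8)·(-9−(-12)) + (-5)·(-12−(-9/2)) + (-4)·(-9/2−(-9))) = ½·(-27/8 + 75/2 − 18) = 129/16, so the P-coordinate is (129/16)/(43/2) = 3/8.
[PSR] = ½·(5·(-9/2−(-12)) + (-9/8)·(-12−4) + (-4)·(4−(-9/2))) = ½·(75/2 + 18 − 34) = 43/4, so the Q-coordinate is 1/2.
[PQS] = ½·(5·(-9−(-9/2)) + (-5)·(-9/2−4) + (-9/8)·(4−(-9))) = ½·(-45/2 + 85/2 − 117/8) = 43/16, so the R-coordinate is 1/8.
Check: 3/8 + 1/2 + 1/8 = 1.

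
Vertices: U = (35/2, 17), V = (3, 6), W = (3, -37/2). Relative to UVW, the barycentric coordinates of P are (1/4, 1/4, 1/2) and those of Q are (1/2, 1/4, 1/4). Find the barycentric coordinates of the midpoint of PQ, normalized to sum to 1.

(3/8, 1/4, 3/8)

Since both coordinate triples sum to 1, the midpoint's barycentrics are the componentwise average.
(1/4+1/2)/2 = 3/8; similarly 1/4 and 3/8.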